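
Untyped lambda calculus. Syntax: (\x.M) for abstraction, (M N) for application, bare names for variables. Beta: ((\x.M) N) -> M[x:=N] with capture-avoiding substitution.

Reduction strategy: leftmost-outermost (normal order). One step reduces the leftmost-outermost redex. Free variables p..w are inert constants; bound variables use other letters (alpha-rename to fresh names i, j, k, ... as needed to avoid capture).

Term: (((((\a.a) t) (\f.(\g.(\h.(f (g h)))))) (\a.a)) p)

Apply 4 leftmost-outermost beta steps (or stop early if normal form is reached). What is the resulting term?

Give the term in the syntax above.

Answer: (((t (\f.(\g.(\h.(f (g h)))))) (\a.a)) p)

Derivation:
Step 0: (((((\a.a) t) (\f.(\g.(\h.(f (g h)))))) (\a.a)) p)
Step 1: (((t (\f.(\g.(\h.(f (g h)))))) (\a.a)) p)
Step 2: (normal form reached)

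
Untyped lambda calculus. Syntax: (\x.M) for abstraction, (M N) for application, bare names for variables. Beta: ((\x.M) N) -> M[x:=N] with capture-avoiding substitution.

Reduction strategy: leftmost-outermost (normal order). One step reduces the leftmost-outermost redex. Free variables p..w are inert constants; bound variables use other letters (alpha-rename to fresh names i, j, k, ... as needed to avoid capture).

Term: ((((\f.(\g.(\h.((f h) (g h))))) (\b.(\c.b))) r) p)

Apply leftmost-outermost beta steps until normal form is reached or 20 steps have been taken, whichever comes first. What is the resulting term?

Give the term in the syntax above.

Answer: p

Derivation:
Step 0: ((((\f.(\g.(\h.((f h) (g h))))) (\b.(\c.b))) r) p)
Step 1: (((\g.(\h.(((\b.(\c.b)) h) (g h)))) r) p)
Step 2: ((\h.(((\b.(\c.b)) h) (r h))) p)
Step 3: (((\b.(\c.b)) p) (r p))
Step 4: ((\c.p) (r p))
Step 5: p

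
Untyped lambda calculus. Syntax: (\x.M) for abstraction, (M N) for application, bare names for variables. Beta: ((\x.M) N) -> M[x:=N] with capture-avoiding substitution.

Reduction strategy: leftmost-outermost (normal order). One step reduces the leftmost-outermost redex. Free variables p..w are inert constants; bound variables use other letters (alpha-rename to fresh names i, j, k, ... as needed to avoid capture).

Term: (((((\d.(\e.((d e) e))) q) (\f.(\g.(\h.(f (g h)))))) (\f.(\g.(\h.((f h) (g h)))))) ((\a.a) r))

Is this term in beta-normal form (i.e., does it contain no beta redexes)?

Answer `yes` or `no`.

Answer: no

Derivation:
Term: (((((\d.(\e.((d e) e))) q) (\f.(\g.(\h.(f (g h)))))) (\f.(\g.(\h.((f h) (g h)))))) ((\a.a) r))
Found 2 beta redex(es).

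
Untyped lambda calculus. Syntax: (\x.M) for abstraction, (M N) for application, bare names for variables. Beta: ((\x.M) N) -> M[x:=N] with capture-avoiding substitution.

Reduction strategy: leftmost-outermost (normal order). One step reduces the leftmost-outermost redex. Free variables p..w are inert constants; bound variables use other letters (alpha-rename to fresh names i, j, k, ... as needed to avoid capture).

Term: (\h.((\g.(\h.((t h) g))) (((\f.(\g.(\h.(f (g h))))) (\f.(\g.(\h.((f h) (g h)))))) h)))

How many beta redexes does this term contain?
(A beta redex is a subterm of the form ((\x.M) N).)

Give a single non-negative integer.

Term: (\h.((\g.(\h.((t h) g))) (((\f.(\g.(\h.(f (g h))))) (\f.(\g.(\h.((f h) (g h)))))) h)))
  Redex: ((\g.(\h.((t h) g))) (((\f.(\g.(\h.(f (g h))))) (\f.(\g.(\h.((f h) (g h)))))) h))
  Redex: ((\f.(\g.(\h.(f (g h))))) (\f.(\g.(\h.((f h) (g h))))))
Total redexes: 2

Answer: 2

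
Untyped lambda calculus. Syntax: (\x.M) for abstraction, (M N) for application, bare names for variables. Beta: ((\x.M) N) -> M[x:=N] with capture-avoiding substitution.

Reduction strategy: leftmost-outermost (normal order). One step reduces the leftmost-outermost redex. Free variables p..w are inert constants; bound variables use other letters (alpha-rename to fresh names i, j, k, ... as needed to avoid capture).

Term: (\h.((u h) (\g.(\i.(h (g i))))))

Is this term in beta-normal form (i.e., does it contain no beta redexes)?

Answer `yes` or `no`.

Term: (\h.((u h) (\g.(\i.(h (g i))))))
No beta redexes found.

Answer: yes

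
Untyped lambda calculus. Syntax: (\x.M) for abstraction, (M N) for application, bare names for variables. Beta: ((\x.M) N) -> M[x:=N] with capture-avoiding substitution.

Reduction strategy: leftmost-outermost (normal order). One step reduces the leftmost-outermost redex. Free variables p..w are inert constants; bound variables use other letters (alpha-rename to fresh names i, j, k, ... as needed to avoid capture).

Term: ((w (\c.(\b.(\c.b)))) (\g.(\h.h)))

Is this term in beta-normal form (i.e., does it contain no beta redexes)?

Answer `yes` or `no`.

Answer: yes

Derivation:
Term: ((w (\c.(\b.(\c.b)))) (\g.(\h.h)))
No beta redexes found.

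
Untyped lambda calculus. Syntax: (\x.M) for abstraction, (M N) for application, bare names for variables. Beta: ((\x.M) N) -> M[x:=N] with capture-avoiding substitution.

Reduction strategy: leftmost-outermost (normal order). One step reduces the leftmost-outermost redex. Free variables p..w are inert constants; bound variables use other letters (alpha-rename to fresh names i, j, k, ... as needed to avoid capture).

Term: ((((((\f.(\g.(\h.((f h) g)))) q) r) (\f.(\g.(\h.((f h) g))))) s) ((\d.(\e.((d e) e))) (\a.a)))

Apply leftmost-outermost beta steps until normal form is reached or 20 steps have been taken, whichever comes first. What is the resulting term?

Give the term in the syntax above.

Step 0: ((((((\f.(\g.(\h.((f h) g)))) q) r) (\f.(\g.(\h.((f h) g))))) s) ((\d.(\e.((d e) e))) (\a.a)))
Step 1: (((((\g.(\h.((q h) g))) r) (\f.(\g.(\h.((f h) g))))) s) ((\d.(\e.((d e) e))) (\a.a)))
Step 2: ((((\h.((q h) r)) (\f.(\g.(\h.((f h) g))))) s) ((\d.(\e.((d e) e))) (\a.a)))
Step 3: ((((q (\f.(\g.(\h.((f h) g))))) r) s) ((\d.(\e.((d e) e))) (\a.a)))
Step 4: ((((q (\f.(\g.(\h.((f h) g))))) r) s) (\e.(((\a.a) e) e)))
Step 5: ((((q (\f.(\g.(\h.((f h) g))))) r) s) (\e.(e e)))

Answer: ((((q (\f.(\g.(\h.((f h) g))))) r) s) (\e.(e e)))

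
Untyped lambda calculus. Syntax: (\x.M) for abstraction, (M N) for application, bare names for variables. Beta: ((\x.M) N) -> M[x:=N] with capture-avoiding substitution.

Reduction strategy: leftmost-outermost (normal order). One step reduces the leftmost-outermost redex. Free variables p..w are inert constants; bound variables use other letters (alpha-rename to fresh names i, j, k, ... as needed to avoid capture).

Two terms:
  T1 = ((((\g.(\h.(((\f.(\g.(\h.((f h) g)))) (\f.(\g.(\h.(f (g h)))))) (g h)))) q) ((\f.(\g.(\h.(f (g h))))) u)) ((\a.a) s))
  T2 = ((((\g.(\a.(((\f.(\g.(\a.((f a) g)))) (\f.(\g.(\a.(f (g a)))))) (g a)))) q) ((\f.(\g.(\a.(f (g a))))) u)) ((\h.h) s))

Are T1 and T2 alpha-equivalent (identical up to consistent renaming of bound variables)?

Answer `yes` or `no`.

Term 1: ((((\g.(\h.(((\f.(\g.(\h.((f h) g)))) (\f.(\g.(\h.(f (g h)))))) (g h)))) q) ((\f.(\g.(\h.(f (g h))))) u)) ((\a.a) s))
Term 2: ((((\g.(\a.(((\f.(\g.(\a.((f a) g)))) (\f.(\g.(\a.(f (g a)))))) (g a)))) q) ((\f.(\g.(\a.(f (g a))))) u)) ((\h.h) s))
Alpha-equivalence: compare structure up to binder renaming.
Result: True

Answer: yes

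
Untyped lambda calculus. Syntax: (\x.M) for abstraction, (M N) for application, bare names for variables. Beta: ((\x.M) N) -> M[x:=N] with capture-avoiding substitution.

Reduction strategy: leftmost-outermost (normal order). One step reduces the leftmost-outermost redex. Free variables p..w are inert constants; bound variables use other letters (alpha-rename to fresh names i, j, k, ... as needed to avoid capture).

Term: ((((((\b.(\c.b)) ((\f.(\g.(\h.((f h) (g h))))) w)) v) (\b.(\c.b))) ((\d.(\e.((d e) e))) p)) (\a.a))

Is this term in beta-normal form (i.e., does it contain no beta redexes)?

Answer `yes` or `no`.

Term: ((((((\b.(\c.b)) ((\f.(\g.(\h.((f h) (g h))))) w)) v) (\b.(\c.b))) ((\d.(\e.((d e) e))) p)) (\a.a))
Found 3 beta redex(es).

Answer: no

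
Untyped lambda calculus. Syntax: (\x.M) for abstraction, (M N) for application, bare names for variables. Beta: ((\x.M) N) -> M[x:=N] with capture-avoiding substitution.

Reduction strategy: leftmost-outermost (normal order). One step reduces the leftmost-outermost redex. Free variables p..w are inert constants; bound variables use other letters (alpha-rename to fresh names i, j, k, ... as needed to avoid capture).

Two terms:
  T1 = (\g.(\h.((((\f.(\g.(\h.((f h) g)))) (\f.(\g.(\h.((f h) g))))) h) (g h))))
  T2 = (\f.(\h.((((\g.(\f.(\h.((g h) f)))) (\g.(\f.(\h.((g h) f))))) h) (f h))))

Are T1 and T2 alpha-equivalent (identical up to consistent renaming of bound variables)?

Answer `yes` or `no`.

Term 1: (\g.(\h.((((\f.(\g.(\h.((f h) g)))) (\f.(\g.(\h.((f h) g))))) h) (g h))))
Term 2: (\f.(\h.((((\g.(\f.(\h.((g h) f)))) (\g.(\f.(\h.((g h) f))))) h) (f h))))
Alpha-equivalence: compare structure up to binder renaming.
Result: True

Answer: yes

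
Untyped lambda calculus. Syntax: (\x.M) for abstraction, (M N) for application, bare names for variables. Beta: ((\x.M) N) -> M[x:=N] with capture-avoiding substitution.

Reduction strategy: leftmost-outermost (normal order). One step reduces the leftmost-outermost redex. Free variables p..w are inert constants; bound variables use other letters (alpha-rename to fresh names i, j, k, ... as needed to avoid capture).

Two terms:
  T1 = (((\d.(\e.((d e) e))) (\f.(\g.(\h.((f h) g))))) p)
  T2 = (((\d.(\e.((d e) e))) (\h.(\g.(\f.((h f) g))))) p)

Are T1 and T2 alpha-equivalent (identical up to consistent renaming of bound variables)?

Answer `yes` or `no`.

Answer: yes

Derivation:
Term 1: (((\d.(\e.((d e) e))) (\f.(\g.(\h.((f h) g))))) p)
Term 2: (((\d.(\e.((d e) e))) (\h.(\g.(\f.((h f) g))))) p)
Alpha-equivalence: compare structure up to binder renaming.
Result: True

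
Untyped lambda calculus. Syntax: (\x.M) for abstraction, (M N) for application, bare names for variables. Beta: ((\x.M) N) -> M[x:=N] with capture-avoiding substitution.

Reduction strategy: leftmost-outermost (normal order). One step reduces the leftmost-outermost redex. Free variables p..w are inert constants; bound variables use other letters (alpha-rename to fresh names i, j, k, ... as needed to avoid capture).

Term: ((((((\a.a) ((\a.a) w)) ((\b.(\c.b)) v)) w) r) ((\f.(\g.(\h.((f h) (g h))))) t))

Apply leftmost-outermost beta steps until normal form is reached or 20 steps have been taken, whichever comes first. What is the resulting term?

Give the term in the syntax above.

Step 0: ((((((\a.a) ((\a.a) w)) ((\b.(\c.b)) v)) w) r) ((\f.(\g.(\h.((f h) (g h))))) t))
Step 1: ((((((\a.a) w) ((\b.(\c.b)) v)) w) r) ((\f.(\g.(\h.((f h) (g h))))) t))
Step 2: ((((w ((\b.(\c.b)) v)) w) r) ((\f.(\g.(\h.((f h) (g h))))) t))
Step 3: ((((w (\c.v)) w) r) ((\f.(\g.(\h.((f h) (g h))))) t))
Step 4: ((((w (\c.v)) w) r) (\g.(\h.((t h) (g h)))))

Answer: ((((w (\c.v)) w) r) (\g.(\h.((t h) (g h)))))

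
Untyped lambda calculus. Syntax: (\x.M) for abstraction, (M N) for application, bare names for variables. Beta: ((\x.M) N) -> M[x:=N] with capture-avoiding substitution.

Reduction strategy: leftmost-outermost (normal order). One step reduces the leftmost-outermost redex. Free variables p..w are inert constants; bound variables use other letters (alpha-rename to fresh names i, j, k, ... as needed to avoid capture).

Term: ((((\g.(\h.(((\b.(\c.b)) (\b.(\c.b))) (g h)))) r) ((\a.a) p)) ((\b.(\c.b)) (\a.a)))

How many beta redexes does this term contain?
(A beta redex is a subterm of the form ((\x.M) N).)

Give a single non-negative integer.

Answer: 4

Derivation:
Term: ((((\g.(\h.(((\b.(\c.b)) (\b.(\c.b))) (g h)))) r) ((\a.a) p)) ((\b.(\c.b)) (\a.a)))
  Redex: ((\g.(\h.(((\b.(\c.b)) (\b.(\c.b))) (g h)))) r)
  Redex: ((\b.(\c.b)) (\b.(\c.b)))
  Redex: ((\a.a) p)
  Redex: ((\b.(\c.b)) (\a.a))
Total redexes: 4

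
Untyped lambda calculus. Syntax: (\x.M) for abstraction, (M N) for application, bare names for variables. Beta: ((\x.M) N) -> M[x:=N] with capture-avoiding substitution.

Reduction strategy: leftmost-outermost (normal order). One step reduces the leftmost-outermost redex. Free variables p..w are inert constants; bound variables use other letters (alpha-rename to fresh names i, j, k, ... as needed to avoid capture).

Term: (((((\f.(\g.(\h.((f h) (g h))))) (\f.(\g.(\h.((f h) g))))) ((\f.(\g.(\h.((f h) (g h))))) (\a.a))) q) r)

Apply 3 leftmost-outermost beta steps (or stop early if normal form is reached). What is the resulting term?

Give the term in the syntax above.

Answer: ((((\f.(\g.(\h.((f h) g)))) q) (((\f.(\g.(\h.((f h) (g h))))) (\a.a)) q)) r)

Derivation:
Step 0: (((((\f.(\g.(\h.((f h) (g h))))) (\f.(\g.(\h.((f h) g))))) ((\f.(\g.(\h.((f h) (g h))))) (\a.a))) q) r)
Step 1: ((((\g.(\h.(((\f.(\g.(\h.((f h) g)))) h) (g h)))) ((\f.(\g.(\h.((f h) (g h))))) (\a.a))) q) r)
Step 2: (((\h.(((\f.(\g.(\h.((f h) g)))) h) (((\f.(\g.(\h.((f h) (g h))))) (\a.a)) h))) q) r)
Step 3: ((((\f.(\g.(\h.((f h) g)))) q) (((\f.(\g.(\h.((f h) (g h))))) (\a.a)) q)) r)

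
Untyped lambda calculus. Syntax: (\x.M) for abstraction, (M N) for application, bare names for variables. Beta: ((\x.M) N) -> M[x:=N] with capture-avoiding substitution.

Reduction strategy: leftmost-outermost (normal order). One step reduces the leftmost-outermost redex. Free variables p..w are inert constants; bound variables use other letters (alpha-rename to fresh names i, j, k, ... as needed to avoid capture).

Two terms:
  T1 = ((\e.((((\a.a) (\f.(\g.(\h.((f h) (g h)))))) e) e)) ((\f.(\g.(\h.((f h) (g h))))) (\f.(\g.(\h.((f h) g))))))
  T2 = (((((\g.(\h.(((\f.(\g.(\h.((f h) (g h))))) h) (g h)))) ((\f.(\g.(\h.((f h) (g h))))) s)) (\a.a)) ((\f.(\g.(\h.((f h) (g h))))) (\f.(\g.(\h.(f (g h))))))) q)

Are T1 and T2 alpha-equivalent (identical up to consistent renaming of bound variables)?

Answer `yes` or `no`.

Term 1: ((\e.((((\a.a) (\f.(\g.(\h.((f h) (g h)))))) e) e)) ((\f.(\g.(\h.((f h) (g h))))) (\f.(\g.(\h.((f h) g))))))
Term 2: (((((\g.(\h.(((\f.(\g.(\h.((f h) (g h))))) h) (g h)))) ((\f.(\g.(\h.((f h) (g h))))) s)) (\a.a)) ((\f.(\g.(\h.((f h) (g h))))) (\f.(\g.(\h.(f (g h))))))) q)
Alpha-equivalence: compare structure up to binder renaming.
Result: False

Answer: no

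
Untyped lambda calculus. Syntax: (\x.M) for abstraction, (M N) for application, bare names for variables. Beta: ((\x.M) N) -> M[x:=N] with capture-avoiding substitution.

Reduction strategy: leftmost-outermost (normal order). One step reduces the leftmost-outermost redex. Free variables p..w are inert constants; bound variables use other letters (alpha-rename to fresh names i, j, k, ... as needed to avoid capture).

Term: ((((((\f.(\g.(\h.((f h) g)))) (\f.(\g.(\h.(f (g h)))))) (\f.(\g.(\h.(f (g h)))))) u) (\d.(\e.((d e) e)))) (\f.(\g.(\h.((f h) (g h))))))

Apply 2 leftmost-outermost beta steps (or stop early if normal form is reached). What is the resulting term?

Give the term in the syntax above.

Step 0: ((((((\f.(\g.(\h.((f h) g)))) (\f.(\g.(\h.(f (g h)))))) (\f.(\g.(\h.(f (g h)))))) u) (\d.(\e.((d e) e)))) (\f.(\g.(\h.((f h) (g h))))))
Step 1: (((((\g.(\h.(((\f.(\g.(\h.(f (g h))))) h) g))) (\f.(\g.(\h.(f (g h)))))) u) (\d.(\e.((d e) e)))) (\f.(\g.(\h.((f h) (g h))))))
Step 2: ((((\h.(((\f.(\g.(\h.(f (g h))))) h) (\f.(\g.(\h.(f (g h))))))) u) (\d.(\e.((d e) e)))) (\f.(\g.(\h.((f h) (g h))))))

Answer: ((((\h.(((\f.(\g.(\h.(f (g h))))) h) (\f.(\g.(\h.(f (g h))))))) u) (\d.(\e.((d e) e)))) (\f.(\g.(\h.((f h) (g h))))))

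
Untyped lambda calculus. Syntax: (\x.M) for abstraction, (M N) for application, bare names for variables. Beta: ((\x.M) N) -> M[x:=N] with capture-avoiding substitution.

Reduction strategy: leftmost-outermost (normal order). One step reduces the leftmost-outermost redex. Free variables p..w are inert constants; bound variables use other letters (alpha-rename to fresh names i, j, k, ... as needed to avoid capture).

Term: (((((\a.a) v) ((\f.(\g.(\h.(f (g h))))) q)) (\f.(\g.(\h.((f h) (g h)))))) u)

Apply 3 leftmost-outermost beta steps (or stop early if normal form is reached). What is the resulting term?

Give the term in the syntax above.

Answer: (((v (\g.(\h.(q (g h))))) (\f.(\g.(\h.((f h) (g h)))))) u)

Derivation:
Step 0: (((((\a.a) v) ((\f.(\g.(\h.(f (g h))))) q)) (\f.(\g.(\h.((f h) (g h)))))) u)
Step 1: (((v ((\f.(\g.(\h.(f (g h))))) q)) (\f.(\g.(\h.((f h) (g h)))))) u)
Step 2: (((v (\g.(\h.(q (g h))))) (\f.(\g.(\h.((f h) (g h)))))) u)
Step 3: (normal form reached)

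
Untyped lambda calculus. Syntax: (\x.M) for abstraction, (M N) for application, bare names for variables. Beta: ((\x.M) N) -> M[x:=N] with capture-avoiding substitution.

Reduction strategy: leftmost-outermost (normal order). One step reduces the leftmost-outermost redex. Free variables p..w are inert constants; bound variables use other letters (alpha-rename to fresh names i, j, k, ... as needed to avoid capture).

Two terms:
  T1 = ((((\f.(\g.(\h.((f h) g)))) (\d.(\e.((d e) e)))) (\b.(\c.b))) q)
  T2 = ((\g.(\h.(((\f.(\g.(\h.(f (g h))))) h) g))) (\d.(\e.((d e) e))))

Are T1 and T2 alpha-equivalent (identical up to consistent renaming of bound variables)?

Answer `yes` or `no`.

Answer: no

Derivation:
Term 1: ((((\f.(\g.(\h.((f h) g)))) (\d.(\e.((d e) e)))) (\b.(\c.b))) q)
Term 2: ((\g.(\h.(((\f.(\g.(\h.(f (g h))))) h) g))) (\d.(\e.((d e) e))))
Alpha-equivalence: compare structure up to binder renaming.
Result: False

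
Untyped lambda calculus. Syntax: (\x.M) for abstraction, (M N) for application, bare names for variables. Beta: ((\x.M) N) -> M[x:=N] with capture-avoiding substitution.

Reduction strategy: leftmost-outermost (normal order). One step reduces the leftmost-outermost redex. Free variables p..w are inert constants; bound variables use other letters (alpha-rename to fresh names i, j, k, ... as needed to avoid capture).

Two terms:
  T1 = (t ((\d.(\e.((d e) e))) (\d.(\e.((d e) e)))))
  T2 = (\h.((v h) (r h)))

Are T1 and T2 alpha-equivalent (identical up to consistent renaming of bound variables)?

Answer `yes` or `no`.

Term 1: (t ((\d.(\e.((d e) e))) (\d.(\e.((d e) e)))))
Term 2: (\h.((v h) (r h)))
Alpha-equivalence: compare structure up to binder renaming.
Result: False

Answer: no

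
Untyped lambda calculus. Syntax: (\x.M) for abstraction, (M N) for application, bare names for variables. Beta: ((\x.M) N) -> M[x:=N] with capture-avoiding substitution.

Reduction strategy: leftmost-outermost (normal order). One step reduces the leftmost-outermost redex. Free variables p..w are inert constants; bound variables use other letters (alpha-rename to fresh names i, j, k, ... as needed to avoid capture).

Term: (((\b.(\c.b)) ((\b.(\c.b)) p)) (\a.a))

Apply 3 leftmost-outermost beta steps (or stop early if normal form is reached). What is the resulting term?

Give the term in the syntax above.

Step 0: (((\b.(\c.b)) ((\b.(\c.b)) p)) (\a.a))
Step 1: ((\c.((\b.(\c.b)) p)) (\a.a))
Step 2: ((\b.(\c.b)) p)
Step 3: (\c.p)

Answer: (\c.p)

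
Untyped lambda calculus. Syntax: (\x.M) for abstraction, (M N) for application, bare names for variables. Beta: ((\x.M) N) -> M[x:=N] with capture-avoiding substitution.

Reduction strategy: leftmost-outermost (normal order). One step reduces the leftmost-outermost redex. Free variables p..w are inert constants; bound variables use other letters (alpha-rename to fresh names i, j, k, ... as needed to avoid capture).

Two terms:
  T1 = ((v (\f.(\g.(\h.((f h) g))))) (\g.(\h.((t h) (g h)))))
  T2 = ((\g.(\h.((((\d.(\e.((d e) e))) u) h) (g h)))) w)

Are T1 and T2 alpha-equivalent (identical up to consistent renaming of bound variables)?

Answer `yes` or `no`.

Answer: no

Derivation:
Term 1: ((v (\f.(\g.(\h.((f h) g))))) (\g.(\h.((t h) (g h)))))
Term 2: ((\g.(\h.((((\d.(\e.((d e) e))) u) h) (g h)))) w)
Alpha-equivalence: compare structure up to binder renaming.
Result: False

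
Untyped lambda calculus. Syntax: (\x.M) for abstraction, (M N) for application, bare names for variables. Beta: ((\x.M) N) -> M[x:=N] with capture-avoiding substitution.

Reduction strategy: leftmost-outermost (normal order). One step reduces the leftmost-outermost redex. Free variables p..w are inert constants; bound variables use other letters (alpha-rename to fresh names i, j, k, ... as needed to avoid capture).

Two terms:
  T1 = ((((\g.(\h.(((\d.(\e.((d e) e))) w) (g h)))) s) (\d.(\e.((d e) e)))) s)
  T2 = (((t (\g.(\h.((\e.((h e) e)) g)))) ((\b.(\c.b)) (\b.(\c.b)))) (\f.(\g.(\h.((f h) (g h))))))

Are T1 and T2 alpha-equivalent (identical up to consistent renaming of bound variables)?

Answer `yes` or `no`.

Term 1: ((((\g.(\h.(((\d.(\e.((d e) e))) w) (g h)))) s) (\d.(\e.((d e) e)))) s)
Term 2: (((t (\g.(\h.((\e.((h e) e)) g)))) ((\b.(\c.b)) (\b.(\c.b)))) (\f.(\g.(\h.((f h) (g h))))))
Alpha-equivalence: compare structure up to binder renaming.
Result: False

Answer: no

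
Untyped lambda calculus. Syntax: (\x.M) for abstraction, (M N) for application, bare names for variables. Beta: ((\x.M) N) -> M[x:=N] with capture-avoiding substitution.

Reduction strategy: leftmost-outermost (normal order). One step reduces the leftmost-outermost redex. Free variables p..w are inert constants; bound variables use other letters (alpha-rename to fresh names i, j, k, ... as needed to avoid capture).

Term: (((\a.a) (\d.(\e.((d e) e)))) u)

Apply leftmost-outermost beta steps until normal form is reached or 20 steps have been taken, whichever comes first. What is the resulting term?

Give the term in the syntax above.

Step 0: (((\a.a) (\d.(\e.((d e) e)))) u)
Step 1: ((\d.(\e.((d e) e))) u)
Step 2: (\e.((u e) e))

Answer: (\e.((u e) e))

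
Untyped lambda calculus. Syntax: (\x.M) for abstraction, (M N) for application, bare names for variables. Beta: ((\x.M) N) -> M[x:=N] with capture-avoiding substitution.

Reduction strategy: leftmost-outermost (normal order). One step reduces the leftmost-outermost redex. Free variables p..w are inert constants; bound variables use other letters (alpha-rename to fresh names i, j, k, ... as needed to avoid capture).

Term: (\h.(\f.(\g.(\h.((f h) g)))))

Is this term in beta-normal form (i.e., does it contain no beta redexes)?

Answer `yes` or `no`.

Answer: yes

Derivation:
Term: (\h.(\f.(\g.(\h.((f h) g)))))
No beta redexes found.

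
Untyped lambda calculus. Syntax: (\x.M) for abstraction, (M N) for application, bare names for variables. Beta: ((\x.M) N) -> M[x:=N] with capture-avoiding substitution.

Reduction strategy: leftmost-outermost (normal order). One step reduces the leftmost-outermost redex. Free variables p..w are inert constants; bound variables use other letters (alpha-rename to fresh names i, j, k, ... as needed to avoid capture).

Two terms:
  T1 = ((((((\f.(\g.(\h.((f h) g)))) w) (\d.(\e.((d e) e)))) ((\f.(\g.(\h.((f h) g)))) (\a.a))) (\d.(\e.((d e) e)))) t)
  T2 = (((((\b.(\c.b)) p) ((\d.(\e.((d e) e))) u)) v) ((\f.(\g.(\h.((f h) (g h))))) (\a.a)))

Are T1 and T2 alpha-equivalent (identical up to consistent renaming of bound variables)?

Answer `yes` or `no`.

Term 1: ((((((\f.(\g.(\h.((f h) g)))) w) (\d.(\e.((d e) e)))) ((\f.(\g.(\h.((f h) g)))) (\a.a))) (\d.(\e.((d e) e)))) t)
Term 2: (((((\b.(\c.b)) p) ((\d.(\e.((d e) e))) u)) v) ((\f.(\g.(\h.((f h) (g h))))) (\a.a)))
Alpha-equivalence: compare structure up to binder renaming.
Result: False

Answer: no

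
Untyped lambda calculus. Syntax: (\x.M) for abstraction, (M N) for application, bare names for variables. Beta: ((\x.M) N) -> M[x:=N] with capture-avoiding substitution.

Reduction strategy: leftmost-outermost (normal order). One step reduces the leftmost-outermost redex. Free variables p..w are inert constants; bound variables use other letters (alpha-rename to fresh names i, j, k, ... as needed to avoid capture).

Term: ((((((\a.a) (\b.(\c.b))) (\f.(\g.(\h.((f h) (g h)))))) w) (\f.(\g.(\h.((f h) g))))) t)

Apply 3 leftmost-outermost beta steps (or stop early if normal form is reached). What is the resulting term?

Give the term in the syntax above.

Answer: (((\f.(\g.(\h.((f h) (g h))))) (\f.(\g.(\h.((f h) g))))) t)

Derivation:
Step 0: ((((((\a.a) (\b.(\c.b))) (\f.(\g.(\h.((f h) (g h)))))) w) (\f.(\g.(\h.((f h) g))))) t)
Step 1: (((((\b.(\c.b)) (\f.(\g.(\h.((f h) (g h)))))) w) (\f.(\g.(\h.((f h) g))))) t)
Step 2: ((((\c.(\f.(\g.(\h.((f h) (g h)))))) w) (\f.(\g.(\h.((f h) g))))) t)
Step 3: (((\f.(\g.(\h.((f h) (g h))))) (\f.(\g.(\h.((f h) g))))) t)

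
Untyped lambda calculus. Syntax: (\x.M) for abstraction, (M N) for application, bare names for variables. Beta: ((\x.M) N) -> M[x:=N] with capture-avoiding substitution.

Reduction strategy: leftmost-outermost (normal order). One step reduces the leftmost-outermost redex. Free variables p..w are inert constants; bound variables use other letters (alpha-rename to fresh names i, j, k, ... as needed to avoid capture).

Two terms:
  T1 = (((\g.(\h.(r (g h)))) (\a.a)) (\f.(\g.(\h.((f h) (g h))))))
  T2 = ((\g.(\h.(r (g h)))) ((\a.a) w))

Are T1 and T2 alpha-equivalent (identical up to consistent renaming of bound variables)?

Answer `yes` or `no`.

Term 1: (((\g.(\h.(r (g h)))) (\a.a)) (\f.(\g.(\h.((f h) (g h))))))
Term 2: ((\g.(\h.(r (g h)))) ((\a.a) w))
Alpha-equivalence: compare structure up to binder renaming.
Result: False

Answer: no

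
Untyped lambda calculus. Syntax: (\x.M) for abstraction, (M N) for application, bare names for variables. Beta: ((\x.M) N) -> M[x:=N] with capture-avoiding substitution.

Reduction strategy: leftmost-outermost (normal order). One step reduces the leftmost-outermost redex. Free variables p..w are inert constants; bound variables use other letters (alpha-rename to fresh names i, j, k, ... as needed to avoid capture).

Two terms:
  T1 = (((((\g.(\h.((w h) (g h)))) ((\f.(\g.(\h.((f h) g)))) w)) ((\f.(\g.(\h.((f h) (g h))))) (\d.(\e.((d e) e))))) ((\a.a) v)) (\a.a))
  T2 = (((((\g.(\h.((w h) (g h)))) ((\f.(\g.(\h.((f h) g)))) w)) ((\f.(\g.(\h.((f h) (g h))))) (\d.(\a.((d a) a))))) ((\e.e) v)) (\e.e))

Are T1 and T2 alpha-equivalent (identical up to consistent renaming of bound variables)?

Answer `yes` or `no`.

Term 1: (((((\g.(\h.((w h) (g h)))) ((\f.(\g.(\h.((f h) g)))) w)) ((\f.(\g.(\h.((f h) (g h))))) (\d.(\e.((d e) e))))) ((\a.a) v)) (\a.a))
Term 2: (((((\g.(\h.((w h) (g h)))) ((\f.(\g.(\h.((f h) g)))) w)) ((\f.(\g.(\h.((f h) (g h))))) (\d.(\a.((d a) a))))) ((\e.e) v)) (\e.e))
Alpha-equivalence: compare structure up to binder renaming.
Result: True

Answer: yes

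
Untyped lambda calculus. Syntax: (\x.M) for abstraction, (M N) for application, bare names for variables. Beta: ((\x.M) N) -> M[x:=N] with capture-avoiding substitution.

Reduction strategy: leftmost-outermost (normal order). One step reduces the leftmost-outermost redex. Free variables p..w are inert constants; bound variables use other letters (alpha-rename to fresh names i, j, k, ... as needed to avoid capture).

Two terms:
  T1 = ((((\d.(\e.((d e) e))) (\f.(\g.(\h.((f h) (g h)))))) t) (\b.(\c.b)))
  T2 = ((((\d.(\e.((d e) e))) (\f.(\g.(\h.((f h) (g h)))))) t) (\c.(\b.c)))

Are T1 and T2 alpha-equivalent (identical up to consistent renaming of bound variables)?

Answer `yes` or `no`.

Term 1: ((((\d.(\e.((d e) e))) (\f.(\g.(\h.((f h) (g h)))))) t) (\b.(\c.b)))
Term 2: ((((\d.(\e.((d e) e))) (\f.(\g.(\h.((f h) (g h)))))) t) (\c.(\b.c)))
Alpha-equivalence: compare structure up to binder renaming.
Result: True

Answer: yes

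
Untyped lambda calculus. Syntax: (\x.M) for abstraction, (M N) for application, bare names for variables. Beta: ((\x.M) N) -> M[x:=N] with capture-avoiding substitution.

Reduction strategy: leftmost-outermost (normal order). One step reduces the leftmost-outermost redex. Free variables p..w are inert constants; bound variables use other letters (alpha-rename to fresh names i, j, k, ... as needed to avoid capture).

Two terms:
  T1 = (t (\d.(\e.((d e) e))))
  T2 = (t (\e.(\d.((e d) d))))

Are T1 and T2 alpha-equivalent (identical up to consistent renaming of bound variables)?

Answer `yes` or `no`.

Answer: yes

Derivation:
Term 1: (t (\d.(\e.((d e) e))))
Term 2: (t (\e.(\d.((e d) d))))
Alpha-equivalence: compare structure up to binder renaming.
Result: True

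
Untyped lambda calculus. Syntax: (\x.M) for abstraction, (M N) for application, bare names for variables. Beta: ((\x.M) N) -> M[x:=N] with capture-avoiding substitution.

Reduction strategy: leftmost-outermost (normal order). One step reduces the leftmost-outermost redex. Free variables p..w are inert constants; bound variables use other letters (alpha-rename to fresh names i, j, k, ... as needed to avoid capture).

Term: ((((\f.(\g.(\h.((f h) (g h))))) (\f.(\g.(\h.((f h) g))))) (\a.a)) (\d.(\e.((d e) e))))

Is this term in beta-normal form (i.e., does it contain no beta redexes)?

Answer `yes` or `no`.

Term: ((((\f.(\g.(\h.((f h) (g h))))) (\f.(\g.(\h.((f h) g))))) (\a.a)) (\d.(\e.((d e) e))))
Found 1 beta redex(es).

Answer: no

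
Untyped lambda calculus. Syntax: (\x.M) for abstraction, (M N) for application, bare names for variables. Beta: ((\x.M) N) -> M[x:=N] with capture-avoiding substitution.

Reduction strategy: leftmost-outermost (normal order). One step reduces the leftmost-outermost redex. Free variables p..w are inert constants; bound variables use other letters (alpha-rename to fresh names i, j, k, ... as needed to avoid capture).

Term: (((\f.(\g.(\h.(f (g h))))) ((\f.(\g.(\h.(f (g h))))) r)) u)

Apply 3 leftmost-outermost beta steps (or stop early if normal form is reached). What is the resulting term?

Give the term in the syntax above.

Answer: (\h.((\g.(\h.(r (g h)))) (u h)))

Derivation:
Step 0: (((\f.(\g.(\h.(f (g h))))) ((\f.(\g.(\h.(f (g h))))) r)) u)
Step 1: ((\g.(\h.(((\f.(\g.(\h.(f (g h))))) r) (g h)))) u)
Step 2: (\h.(((\f.(\g.(\h.(f (g h))))) r) (u h)))
Step 3: (\h.((\g.(\h.(r (g h)))) (u h)))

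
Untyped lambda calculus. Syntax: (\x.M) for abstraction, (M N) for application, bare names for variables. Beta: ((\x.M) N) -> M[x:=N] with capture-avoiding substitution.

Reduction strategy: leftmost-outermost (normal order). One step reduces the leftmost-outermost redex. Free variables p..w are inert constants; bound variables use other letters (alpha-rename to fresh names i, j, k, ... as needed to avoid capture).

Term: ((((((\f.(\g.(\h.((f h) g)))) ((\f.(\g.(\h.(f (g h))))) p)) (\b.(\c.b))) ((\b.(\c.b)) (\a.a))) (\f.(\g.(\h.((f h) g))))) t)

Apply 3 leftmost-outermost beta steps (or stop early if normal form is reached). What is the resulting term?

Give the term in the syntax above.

Step 0: ((((((\f.(\g.(\h.((f h) g)))) ((\f.(\g.(\h.(f (g h))))) p)) (\b.(\c.b))) ((\b.(\c.b)) (\a.a))) (\f.(\g.(\h.((f h) g))))) t)
Step 1: (((((\g.(\h.((((\f.(\g.(\h.(f (g h))))) p) h) g))) (\b.(\c.b))) ((\b.(\c.b)) (\a.a))) (\f.(\g.(\h.((f h) g))))) t)
Step 2: ((((\h.((((\f.(\g.(\h.(f (g h))))) p) h) (\b.(\c.b)))) ((\b.(\c.b)) (\a.a))) (\f.(\g.(\h.((f h) g))))) t)
Step 3: ((((((\f.(\g.(\h.(f (g h))))) p) ((\b.(\c.b)) (\a.a))) (\b.(\c.b))) (\f.(\g.(\h.((f h) g))))) t)

Answer: ((((((\f.(\g.(\h.(f (g h))))) p) ((\b.(\c.b)) (\a.a))) (\b.(\c.b))) (\f.(\g.(\h.((f h) g))))) t)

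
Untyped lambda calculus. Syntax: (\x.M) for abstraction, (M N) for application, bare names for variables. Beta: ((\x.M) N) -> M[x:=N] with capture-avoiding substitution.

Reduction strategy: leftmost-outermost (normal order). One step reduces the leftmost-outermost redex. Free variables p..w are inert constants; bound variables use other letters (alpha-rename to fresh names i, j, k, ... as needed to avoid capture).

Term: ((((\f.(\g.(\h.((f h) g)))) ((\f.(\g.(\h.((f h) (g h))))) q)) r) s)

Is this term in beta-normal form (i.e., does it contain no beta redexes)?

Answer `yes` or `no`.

Answer: no

Derivation:
Term: ((((\f.(\g.(\h.((f h) g)))) ((\f.(\g.(\h.((f h) (g h))))) q)) r) s)
Found 2 beta redex(es).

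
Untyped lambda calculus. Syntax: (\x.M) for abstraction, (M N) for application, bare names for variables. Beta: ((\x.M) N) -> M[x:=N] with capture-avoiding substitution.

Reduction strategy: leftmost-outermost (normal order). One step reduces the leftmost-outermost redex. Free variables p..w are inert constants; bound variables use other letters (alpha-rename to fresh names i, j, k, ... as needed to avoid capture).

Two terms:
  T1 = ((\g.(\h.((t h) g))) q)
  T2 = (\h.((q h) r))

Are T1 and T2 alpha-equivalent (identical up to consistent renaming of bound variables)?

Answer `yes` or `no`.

Term 1: ((\g.(\h.((t h) g))) q)
Term 2: (\h.((q h) r))
Alpha-equivalence: compare structure up to binder renaming.
Result: False

Answer: no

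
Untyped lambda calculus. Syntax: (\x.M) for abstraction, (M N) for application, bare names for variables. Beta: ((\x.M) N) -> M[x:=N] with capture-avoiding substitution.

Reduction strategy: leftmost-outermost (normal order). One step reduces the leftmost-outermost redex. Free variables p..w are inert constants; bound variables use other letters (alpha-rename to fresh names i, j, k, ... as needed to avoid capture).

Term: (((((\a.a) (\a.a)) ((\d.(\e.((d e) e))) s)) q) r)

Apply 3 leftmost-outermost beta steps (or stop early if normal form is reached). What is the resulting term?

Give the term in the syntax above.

Step 0: (((((\a.a) (\a.a)) ((\d.(\e.((d e) e))) s)) q) r)
Step 1: ((((\a.a) ((\d.(\e.((d e) e))) s)) q) r)
Step 2: ((((\d.(\e.((d e) e))) s) q) r)
Step 3: (((\e.((s e) e)) q) r)

Answer: (((\e.((s e) e)) q) r)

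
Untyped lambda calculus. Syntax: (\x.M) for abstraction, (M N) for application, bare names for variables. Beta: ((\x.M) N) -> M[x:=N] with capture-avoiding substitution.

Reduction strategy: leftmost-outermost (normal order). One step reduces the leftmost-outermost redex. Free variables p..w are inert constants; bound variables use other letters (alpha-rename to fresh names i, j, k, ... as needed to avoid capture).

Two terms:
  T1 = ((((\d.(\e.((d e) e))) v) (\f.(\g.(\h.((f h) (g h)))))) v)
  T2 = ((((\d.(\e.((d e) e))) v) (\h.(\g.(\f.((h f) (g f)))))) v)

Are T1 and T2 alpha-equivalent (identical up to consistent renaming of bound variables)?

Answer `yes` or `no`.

Answer: yes

Derivation:
Term 1: ((((\d.(\e.((d e) e))) v) (\f.(\g.(\h.((f h) (g h)))))) v)
Term 2: ((((\d.(\e.((d e) e))) v) (\h.(\g.(\f.((h f) (g f)))))) v)
Alpha-equivalence: compare structure up to binder renaming.
Result: True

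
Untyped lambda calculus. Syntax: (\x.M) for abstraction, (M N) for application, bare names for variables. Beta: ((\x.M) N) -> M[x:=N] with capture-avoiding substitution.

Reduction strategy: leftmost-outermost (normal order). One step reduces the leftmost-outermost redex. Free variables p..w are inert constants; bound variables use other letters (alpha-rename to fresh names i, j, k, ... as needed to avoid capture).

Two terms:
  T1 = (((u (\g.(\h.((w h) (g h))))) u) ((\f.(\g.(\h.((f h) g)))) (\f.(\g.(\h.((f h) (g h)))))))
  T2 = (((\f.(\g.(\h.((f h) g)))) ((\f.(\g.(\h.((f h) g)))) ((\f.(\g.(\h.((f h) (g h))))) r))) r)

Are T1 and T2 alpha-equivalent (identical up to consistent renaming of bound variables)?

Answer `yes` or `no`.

Answer: no

Derivation:
Term 1: (((u (\g.(\h.((w h) (g h))))) u) ((\f.(\g.(\h.((f h) g)))) (\f.(\g.(\h.((f h) (g h)))))))
Term 2: (((\f.(\g.(\h.((f h) g)))) ((\f.(\g.(\h.((f h) g)))) ((\f.(\g.(\h.((f h) (g h))))) r))) r)
Alpha-equivalence: compare structure up to binder renaming.
Result: False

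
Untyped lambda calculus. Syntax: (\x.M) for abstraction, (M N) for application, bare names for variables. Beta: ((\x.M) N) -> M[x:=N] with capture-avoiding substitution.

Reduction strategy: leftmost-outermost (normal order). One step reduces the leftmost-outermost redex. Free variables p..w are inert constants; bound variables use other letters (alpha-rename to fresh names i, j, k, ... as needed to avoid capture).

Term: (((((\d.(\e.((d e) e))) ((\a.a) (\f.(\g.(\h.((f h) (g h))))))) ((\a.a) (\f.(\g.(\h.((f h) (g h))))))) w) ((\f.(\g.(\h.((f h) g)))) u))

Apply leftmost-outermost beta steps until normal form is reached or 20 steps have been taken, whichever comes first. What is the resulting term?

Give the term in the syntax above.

Answer: ((w (\g.(\h.((u h) g)))) (\h.((w h) (\i.((u i) h)))))

Derivation:
Step 0: (((((\d.(\e.((d e) e))) ((\a.a) (\f.(\g.(\h.((f h) (g h))))))) ((\a.a) (\f.(\g.(\h.((f h) (g h))))))) w) ((\f.(\g.(\h.((f h) g)))) u))
Step 1: ((((\e.((((\a.a) (\f.(\g.(\h.((f h) (g h)))))) e) e)) ((\a.a) (\f.(\g.(\h.((f h) (g h))))))) w) ((\f.(\g.(\h.((f h) g)))) u))
Step 2: ((((((\a.a) (\f.(\g.(\h.((f h) (g h)))))) ((\a.a) (\f.(\g.(\h.((f h) (g h))))))) ((\a.a) (\f.(\g.(\h.((f h) (g h))))))) w) ((\f.(\g.(\h.((f h) g)))) u))
Step 3: (((((\f.(\g.(\h.((f h) (g h))))) ((\a.a) (\f.(\g.(\h.((f h) (g h))))))) ((\a.a) (\f.(\g.(\h.((f h) (g h))))))) w) ((\f.(\g.(\h.((f h) g)))) u))
Step 4: ((((\g.(\h.((((\a.a) (\f.(\g.(\h.((f h) (g h)))))) h) (g h)))) ((\a.a) (\f.(\g.(\h.((f h) (g h))))))) w) ((\f.(\g.(\h.((f h) g)))) u))
Step 5: (((\h.((((\a.a) (\f.(\g.(\h.((f h) (g h)))))) h) (((\a.a) (\f.(\g.(\h.((f h) (g h)))))) h))) w) ((\f.(\g.(\h.((f h) g)))) u))
Step 6: (((((\a.a) (\f.(\g.(\h.((f h) (g h)))))) w) (((\a.a) (\f.(\g.(\h.((f h) (g h)))))) w)) ((\f.(\g.(\h.((f h) g)))) u))
Step 7: ((((\f.(\g.(\h.((f h) (g h))))) w) (((\a.a) (\f.(\g.(\h.((f h) (g h)))))) w)) ((\f.(\g.(\h.((f h) g)))) u))
Step 8: (((\g.(\h.((w h) (g h)))) (((\a.a) (\f.(\g.(\h.((f h) (g h)))))) w)) ((\f.(\g.(\h.((f h) g)))) u))
Step 9: ((\h.((w h) ((((\a.a) (\f.(\g.(\h.((f h) (g h)))))) w) h))) ((\f.(\g.(\h.((f h) g)))) u))
Step 10: ((w ((\f.(\g.(\h.((f h) g)))) u)) ((((\a.a) (\f.(\g.(\h.((f h) (g h)))))) w) ((\f.(\g.(\h.((f h) g)))) u)))
Step 11: ((w (\g.(\h.((u h) g)))) ((((\a.a) (\f.(\g.(\h.((f h) (g h)))))) w) ((\f.(\g.(\h.((f h) g)))) u)))
Step 12: ((w (\g.(\h.((u h) g)))) (((\f.(\g.(\h.((f h) (g h))))) w) ((\f.(\g.(\h.((f h) g)))) u)))
Step 13: ((w (\g.(\h.((u h) g)))) ((\g.(\h.((w h) (g h)))) ((\f.(\g.(\h.((f h) g)))) u)))
Step 14: ((w (\g.(\h.((u h) g)))) (\h.((w h) (((\f.(\g.(\h.((f h) g)))) u) h))))
Step 15: ((w (\g.(\h.((u h) g)))) (\h.((w h) ((\g.(\h.((u h) g))) h))))
Step 16: ((w (\g.(\h.((u h) g)))) (\h.((w h) (\i.((u i) h)))))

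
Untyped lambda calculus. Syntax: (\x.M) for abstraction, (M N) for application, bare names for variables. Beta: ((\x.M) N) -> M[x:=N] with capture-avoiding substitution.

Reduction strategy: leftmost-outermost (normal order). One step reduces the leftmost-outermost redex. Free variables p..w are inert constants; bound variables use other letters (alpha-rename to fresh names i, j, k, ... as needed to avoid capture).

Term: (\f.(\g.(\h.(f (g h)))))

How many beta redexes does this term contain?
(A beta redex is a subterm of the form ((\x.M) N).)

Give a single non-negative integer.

Answer: 0

Derivation:
Term: (\f.(\g.(\h.(f (g h)))))
  (no redexes)
Total redexes: 0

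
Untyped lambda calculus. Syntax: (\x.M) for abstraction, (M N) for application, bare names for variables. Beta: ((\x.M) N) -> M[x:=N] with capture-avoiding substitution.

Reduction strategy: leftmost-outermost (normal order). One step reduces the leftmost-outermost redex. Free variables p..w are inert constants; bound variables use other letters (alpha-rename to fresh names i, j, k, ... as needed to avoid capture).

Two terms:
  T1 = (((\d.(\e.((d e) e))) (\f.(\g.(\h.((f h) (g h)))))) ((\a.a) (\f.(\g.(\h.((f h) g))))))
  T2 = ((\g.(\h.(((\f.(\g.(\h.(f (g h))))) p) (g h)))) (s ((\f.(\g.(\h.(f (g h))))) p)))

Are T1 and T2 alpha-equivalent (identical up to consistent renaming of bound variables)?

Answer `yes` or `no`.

Answer: no

Derivation:
Term 1: (((\d.(\e.((d e) e))) (\f.(\g.(\h.((f h) (g h)))))) ((\a.a) (\f.(\g.(\h.((f h) g))))))
Term 2: ((\g.(\h.(((\f.(\g.(\h.(f (g h))))) p) (g h)))) (s ((\f.(\g.(\h.(f (g h))))) p)))
Alpha-equivalence: compare structure up to binder renaming.
Result: False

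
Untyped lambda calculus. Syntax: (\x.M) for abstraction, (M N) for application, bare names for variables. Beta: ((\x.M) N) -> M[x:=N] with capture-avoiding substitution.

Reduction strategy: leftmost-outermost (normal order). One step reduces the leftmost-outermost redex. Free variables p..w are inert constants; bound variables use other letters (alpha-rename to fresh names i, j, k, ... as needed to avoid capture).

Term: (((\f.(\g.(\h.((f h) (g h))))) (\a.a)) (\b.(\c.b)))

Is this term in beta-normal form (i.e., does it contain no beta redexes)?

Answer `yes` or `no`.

Answer: no

Derivation:
Term: (((\f.(\g.(\h.((f h) (g h))))) (\a.a)) (\b.(\c.b)))
Found 1 beta redex(es).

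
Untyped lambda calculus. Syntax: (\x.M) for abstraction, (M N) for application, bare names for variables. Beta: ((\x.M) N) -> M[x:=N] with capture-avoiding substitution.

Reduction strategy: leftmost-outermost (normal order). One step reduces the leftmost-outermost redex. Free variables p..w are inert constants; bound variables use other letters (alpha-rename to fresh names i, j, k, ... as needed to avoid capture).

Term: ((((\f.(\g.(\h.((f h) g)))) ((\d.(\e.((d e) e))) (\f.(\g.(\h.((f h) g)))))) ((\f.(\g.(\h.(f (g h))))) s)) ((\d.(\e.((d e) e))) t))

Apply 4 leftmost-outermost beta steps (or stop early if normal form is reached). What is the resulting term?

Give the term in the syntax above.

Answer: (((\e.(((\f.(\g.(\h.((f h) g)))) e) e)) ((\d.(\e.((d e) e))) t)) ((\f.(\g.(\h.(f (g h))))) s))

Derivation:
Step 0: ((((\f.(\g.(\h.((f h) g)))) ((\d.(\e.((d e) e))) (\f.(\g.(\h.((f h) g)))))) ((\f.(\g.(\h.(f (g h))))) s)) ((\d.(\e.((d e) e))) t))
Step 1: (((\g.(\h.((((\d.(\e.((d e) e))) (\f.(\g.(\h.((f h) g))))) h) g))) ((\f.(\g.(\h.(f (g h))))) s)) ((\d.(\e.((d e) e))) t))
Step 2: ((\h.((((\d.(\e.((d e) e))) (\f.(\g.(\h.((f h) g))))) h) ((\f.(\g.(\h.(f (g h))))) s))) ((\d.(\e.((d e) e))) t))
Step 3: ((((\d.(\e.((d e) e))) (\f.(\g.(\h.((f h) g))))) ((\d.(\e.((d e) e))) t)) ((\f.(\g.(\h.(f (g h))))) s))
Step 4: (((\e.(((\f.(\g.(\h.((f h) g)))) e) e)) ((\d.(\e.((d e) e))) t)) ((\f.(\g.(\h.(f (g h))))) s))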